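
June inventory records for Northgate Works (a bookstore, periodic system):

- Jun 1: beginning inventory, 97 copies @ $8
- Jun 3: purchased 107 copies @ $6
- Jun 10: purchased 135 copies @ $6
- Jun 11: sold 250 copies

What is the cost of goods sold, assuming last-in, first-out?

Jun 11, 250 sold [LIFO — newest first]: 135 @ $6 + 107 @ $6 + 8 @ $8 = $1,516
Ending inventory: 89 @ $8 = $712

COGS = $1,516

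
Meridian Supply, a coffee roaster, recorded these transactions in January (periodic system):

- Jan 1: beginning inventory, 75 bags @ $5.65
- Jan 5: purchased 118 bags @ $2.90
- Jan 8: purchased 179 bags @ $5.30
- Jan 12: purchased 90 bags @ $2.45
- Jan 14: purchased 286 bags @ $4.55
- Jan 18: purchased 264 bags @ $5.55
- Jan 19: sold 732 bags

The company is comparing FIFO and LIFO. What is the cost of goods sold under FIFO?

COGS = $3,163.65

FIFO COGS: 75 @ $5.65 + 118 @ $2.90 + 179 @ $5.30 + 90 @ $2.45 + 270 @ $4.55 = $3,163.65
LIFO COGS: 264 @ $5.55 + 286 @ $4.55 + 90 @ $2.45 + 92 @ $5.30 = $3,474.60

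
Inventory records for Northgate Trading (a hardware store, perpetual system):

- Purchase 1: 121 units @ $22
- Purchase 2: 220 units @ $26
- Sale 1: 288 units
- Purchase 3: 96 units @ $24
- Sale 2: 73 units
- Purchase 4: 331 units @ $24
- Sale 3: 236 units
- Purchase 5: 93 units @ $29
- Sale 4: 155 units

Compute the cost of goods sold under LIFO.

COGS = $18,817

Sale 1 (288) [LIFO — newest first]: 220 @ $26 + 68 @ $22 = $7,216
Sale 2 (73) [LIFO — newest first]: 73 @ $24 = $1,752
Sale 3 (236) [LIFO — newest first]: 236 @ $24 = $5,664
Sale 4 (155) [LIFO — newest first]: 93 @ $29 + 62 @ $24 = $4,185
Total COGS = $7,216 + $1,752 + $5,664 + $4,185 = $18,817
Ending inventory: 53 @ $22 + 23 @ $24 + 33 @ $24 = $2,510
Check: goods available $21,327 = COGS $18,817 + ending $2,510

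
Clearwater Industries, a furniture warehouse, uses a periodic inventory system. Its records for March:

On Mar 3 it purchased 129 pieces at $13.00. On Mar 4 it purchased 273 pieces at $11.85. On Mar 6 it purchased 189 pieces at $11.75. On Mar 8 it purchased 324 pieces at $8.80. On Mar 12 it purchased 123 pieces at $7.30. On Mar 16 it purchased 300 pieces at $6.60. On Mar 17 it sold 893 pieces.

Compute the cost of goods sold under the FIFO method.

Mar 17, 893 sold [FIFO — oldest first]: 129 @ $13.00 + 273 @ $11.85 + 189 @ $11.75 + 302 @ $8.80 = $9,790.40
Ending inventory: 22 @ $8.80 + 123 @ $7.30 + 300 @ $6.60 = $3,071.50

COGS = $9,790.40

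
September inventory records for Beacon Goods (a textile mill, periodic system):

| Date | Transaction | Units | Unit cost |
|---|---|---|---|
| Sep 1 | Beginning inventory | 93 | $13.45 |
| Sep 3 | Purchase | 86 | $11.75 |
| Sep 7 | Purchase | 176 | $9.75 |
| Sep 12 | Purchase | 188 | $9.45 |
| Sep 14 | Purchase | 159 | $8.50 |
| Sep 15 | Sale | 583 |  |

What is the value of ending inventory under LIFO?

Ending inventory = $1,556.35

Sep 15, 583 sold [LIFO — newest first]: 159 @ $8.50 + 188 @ $9.45 + 176 @ $9.75 + 60 @ $11.75 = $5,549.10
Ending inventory: 93 @ $13.45 + 26 @ $11.75 = $1,556.35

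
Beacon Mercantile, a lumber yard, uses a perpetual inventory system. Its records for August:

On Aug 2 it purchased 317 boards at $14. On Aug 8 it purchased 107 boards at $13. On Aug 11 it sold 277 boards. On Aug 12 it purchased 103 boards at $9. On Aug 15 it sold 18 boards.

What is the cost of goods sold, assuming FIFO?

COGS = $4,130

Aug 11, 277 sold [FIFO — oldest first]: 277 @ $14 = $3,878
Aug 15, 18 sold [FIFO — oldest first]: 18 @ $14 = $252
Total COGS = $3,878 + $252 = $4,130
Ending inventory: 22 @ $14 + 107 @ $13 + 103 @ $9 = $2,626
Check: goods available $6,756 = COGS $4,130 + ending $2,626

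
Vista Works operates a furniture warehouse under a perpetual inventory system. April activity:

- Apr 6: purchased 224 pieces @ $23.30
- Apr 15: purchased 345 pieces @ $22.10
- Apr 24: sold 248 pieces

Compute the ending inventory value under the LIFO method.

Apr 24, 248 sold [LIFO — newest first]: 248 @ $22.10 = $5,480.80
Ending inventory: 224 @ $23.30 + 97 @ $22.10 = $7,362.90

Ending inventory = $7,362.90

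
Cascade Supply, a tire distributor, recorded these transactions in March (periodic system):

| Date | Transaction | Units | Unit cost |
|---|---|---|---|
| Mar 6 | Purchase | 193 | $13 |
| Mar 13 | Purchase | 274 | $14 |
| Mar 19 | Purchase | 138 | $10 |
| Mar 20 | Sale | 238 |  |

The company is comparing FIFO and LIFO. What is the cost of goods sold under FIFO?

COGS = $3,139

FIFO COGS: 193 @ $13 + 45 @ $14 = $3,139
LIFO COGS: 138 @ $10 + 100 @ $14 = $2,780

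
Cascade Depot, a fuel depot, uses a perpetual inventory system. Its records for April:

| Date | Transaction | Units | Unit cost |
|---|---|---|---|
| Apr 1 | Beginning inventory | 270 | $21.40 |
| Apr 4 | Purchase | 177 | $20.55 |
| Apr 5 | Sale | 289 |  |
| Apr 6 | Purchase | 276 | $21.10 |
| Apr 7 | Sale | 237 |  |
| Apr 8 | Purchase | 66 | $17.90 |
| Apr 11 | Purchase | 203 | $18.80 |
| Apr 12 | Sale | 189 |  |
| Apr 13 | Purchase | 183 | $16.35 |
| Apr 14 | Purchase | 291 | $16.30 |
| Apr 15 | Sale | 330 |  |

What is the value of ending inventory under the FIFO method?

Apr 5, 289 sold [FIFO — oldest first]: 270 @ $21.40 + 19 @ $20.55 = $6,168.45
Apr 7, 237 sold [FIFO — oldest first]: 158 @ $20.55 + 79 @ $21.10 = $4,913.80
Apr 12, 189 sold [FIFO — oldest first]: 189 @ $21.10 = $3,987.90
Apr 15, 330 sold [FIFO — oldest first]: 8 @ $21.10 + 66 @ $17.90 + 203 @ $18.80 + 53 @ $16.35 = $6,033.15
Total COGS = $6,168.45 + $4,913.80 + $3,987.90 + $6,033.15 = $21,103.30
Ending inventory: 130 @ $16.35 + 291 @ $16.30 = $6,868.80
Check: goods available $27,972.10 = COGS $21,103.30 + ending $6,868.80

Ending inventory = $6,868.80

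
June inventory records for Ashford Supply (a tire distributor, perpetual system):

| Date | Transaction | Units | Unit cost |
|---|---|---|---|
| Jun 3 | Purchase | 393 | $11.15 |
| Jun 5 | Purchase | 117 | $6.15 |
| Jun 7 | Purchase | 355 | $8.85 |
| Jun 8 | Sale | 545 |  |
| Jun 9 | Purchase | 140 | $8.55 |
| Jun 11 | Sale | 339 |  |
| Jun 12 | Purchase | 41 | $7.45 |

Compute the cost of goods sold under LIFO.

Jun 8, 545 sold [LIFO — newest first]: 355 @ $8.85 + 117 @ $6.15 + 73 @ $11.15 = $4,675.25
Jun 11, 339 sold [LIFO — newest first]: 140 @ $8.55 + 199 @ $11.15 = $3,415.85
Total COGS = $4,675.25 + $3,415.85 = $8,091.10
Ending inventory: 121 @ $11.15 + 41 @ $7.45 = $1,654.60
Check: goods available $9,745.70 = COGS $8,091.10 + ending $1,654.60

COGS = $8,091.10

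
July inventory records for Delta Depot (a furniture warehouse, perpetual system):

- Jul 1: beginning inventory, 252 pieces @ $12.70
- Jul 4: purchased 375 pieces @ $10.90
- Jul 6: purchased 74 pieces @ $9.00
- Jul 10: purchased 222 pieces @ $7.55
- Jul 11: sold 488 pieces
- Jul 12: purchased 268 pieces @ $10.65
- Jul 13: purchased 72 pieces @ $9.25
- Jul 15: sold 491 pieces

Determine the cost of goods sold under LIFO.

COGS = $9,601.00

Jul 11, 488 sold [LIFO — newest first]: 222 @ $7.55 + 74 @ $9.00 + 192 @ $10.90 = $4,434.90
Jul 15, 491 sold [LIFO — newest first]: 72 @ $9.25 + 268 @ $10.65 + 151 @ $10.90 = $5,166.10
Total COGS = $4,434.90 + $5,166.10 = $9,601.00
Ending inventory: 252 @ $12.70 + 32 @ $10.90 = $3,549.20
Check: goods available $13,150.20 = COGS $9,601.00 + ending $3,549.20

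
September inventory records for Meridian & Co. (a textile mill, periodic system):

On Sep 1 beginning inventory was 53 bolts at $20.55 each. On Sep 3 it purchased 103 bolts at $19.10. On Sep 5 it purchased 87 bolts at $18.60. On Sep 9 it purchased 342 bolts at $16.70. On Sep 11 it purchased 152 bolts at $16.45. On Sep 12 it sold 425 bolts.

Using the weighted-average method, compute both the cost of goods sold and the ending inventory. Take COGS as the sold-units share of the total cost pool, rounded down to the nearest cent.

Sep 12, sell 425: 425/737 × $12,886.45 → $7,431.12
Ending inventory (cost pool remaining) = $5,455.33

COGS = $7,431.12; ending inventory = $5,455.33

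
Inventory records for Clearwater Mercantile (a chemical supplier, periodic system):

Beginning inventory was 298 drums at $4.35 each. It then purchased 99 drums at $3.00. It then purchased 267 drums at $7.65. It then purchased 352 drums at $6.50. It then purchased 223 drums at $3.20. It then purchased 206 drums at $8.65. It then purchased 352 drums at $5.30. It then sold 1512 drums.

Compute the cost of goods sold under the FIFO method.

COGS = $8,774.45

Sale 1 (1512) [FIFO — oldest first]: 298 @ $4.35 + 99 @ $3.00 + 267 @ $7.65 + 352 @ $6.50 + 223 @ $3.20 + 206 @ $8.65 + 67 @ $5.30 = $8,774.45
Ending inventory: 285 @ $5.30 = $1,510.50
Check: goods available $10,284.95 = COGS $8,774.45 + ending $1,510.50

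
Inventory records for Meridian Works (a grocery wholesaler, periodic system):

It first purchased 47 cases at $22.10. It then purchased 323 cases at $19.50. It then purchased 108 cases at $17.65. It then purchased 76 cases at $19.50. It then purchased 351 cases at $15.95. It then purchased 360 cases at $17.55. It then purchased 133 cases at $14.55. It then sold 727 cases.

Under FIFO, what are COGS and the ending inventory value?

Sale 1 (727) [FIFO — oldest first]: 47 @ $22.10 + 323 @ $19.50 + 108 @ $17.65 + 76 @ $19.50 + 173 @ $15.95 = $13,484.75
Ending inventory: 178 @ $15.95 + 360 @ $17.55 + 133 @ $14.55 = $11,092.25

COGS = $13,484.75; ending inventory = $11,092.25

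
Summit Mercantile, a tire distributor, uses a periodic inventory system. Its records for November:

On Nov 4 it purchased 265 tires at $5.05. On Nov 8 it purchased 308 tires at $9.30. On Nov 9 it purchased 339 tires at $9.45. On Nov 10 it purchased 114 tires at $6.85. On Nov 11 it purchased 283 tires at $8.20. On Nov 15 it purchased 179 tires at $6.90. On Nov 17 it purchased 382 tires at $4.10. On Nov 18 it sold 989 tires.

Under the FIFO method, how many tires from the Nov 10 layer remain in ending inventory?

37

Nov 18, 989 sold [FIFO — oldest first]: 265 @ $5.05 + 308 @ $9.30 + 339 @ $9.45 + 77 @ $6.85 = $7,933.65
Ending inventory: 37 @ $6.85 + 283 @ $8.20 + 179 @ $6.90 + 382 @ $4.10 = $5,375.35
Check: goods available $13,309.00 = COGS $7,933.65 + ending $5,375.35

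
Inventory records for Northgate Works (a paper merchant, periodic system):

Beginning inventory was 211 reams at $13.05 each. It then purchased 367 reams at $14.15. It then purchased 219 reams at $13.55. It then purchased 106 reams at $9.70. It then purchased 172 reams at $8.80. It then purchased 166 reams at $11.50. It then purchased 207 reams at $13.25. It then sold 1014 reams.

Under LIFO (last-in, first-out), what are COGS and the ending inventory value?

COGS = $12,198.60; ending inventory = $5,909.00

Sale 1 (1014) [LIFO — newest first]: 207 @ $13.25 + 166 @ $11.50 + 172 @ $8.80 + 106 @ $9.70 + 219 @ $13.55 + 144 @ $14.15 = $12,198.60
Ending inventory: 211 @ $13.05 + 223 @ $14.15 = $5,909.00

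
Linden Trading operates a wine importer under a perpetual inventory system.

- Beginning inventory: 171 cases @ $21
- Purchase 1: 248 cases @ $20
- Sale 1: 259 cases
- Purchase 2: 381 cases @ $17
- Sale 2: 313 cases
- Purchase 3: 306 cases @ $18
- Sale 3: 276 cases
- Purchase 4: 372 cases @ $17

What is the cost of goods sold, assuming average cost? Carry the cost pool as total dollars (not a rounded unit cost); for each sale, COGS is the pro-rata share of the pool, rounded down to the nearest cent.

After Beginning: 171 on hand, pool $3,591.00 (≈ $21.0000 each)
After Purchase 1: 419 on hand, pool $8,551.00 (≈ $20.4081 each)
Sale 1, sell 259: 259/419 × $8,551.00 → $5,285.70
After Purchase 2: 541 on hand, pool $9,742.30 (≈ $18.0079 each)
Sale 2, sell 313: 313/541 × $9,742.30 → $5,636.48
After Purchase 3: 534 on hand, pool $9,613.82 (≈ $18.0034 each)
Sale 3, sell 276: 276/534 × $9,613.82 → $4,968.94
After Purchase 4: 630 on hand, pool $10,968.88 (≈ $17.4109 each)
Total COGS = $5,285.70 + $5,636.48 + $4,968.94 = $15,891.12
Ending inventory (cost pool remaining) = $10,968.88

COGS = $15,891.12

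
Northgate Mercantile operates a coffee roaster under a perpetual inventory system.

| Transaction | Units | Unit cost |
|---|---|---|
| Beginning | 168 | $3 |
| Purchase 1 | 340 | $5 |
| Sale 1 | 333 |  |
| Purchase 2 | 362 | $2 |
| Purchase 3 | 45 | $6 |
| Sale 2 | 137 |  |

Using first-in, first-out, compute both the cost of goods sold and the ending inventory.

COGS = $2,014; ending inventory = $1,184

Sale 1 (333) [FIFO — oldest first]: 168 @ $3 + 165 @ $5 = $1,329
Sale 2 (137) [FIFO — oldest first]: 137 @ $5 = $685
Total COGS = $1,329 + $685 = $2,014
Ending inventory: 38 @ $5 + 362 @ $2 + 45 @ $6 = $1,184
Check: goods available $3,198 = COGS $2,014 + ending $1,184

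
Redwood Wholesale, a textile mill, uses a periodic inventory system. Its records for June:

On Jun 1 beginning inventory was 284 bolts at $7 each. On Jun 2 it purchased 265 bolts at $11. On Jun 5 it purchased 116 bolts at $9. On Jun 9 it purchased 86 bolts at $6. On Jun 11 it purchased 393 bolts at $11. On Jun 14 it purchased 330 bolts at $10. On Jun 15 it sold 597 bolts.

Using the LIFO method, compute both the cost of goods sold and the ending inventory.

Jun 15, 597 sold [LIFO — newest first]: 330 @ $10 + 267 @ $11 = $6,237
Ending inventory: 284 @ $7 + 265 @ $11 + 116 @ $9 + 86 @ $6 + 126 @ $11 = $7,849

COGS = $6,237; ending inventory = $7,849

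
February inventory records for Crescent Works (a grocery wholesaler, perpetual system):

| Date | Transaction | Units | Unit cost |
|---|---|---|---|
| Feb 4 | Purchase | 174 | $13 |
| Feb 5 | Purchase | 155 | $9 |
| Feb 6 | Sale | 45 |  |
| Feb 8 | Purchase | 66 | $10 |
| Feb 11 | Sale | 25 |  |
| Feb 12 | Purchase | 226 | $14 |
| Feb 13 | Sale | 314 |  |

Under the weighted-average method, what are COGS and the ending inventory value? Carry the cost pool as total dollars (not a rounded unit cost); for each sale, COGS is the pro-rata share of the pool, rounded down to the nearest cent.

COGS = $4,595.62; ending inventory = $2,885.38

After Feb 4: 174 on hand, pool $2,262.00 (≈ $13.0000 each)
After Feb 5: 329 on hand, pool $3,657.00 (≈ $11.1155 each)
Feb 6, sell 45: 45/329 × $3,657.00 → $500.19
After Feb 8: 350 on hand, pool $3,816.81 (≈ $10.9052 each)
Feb 11, sell 25: 25/350 × $3,816.81 → $272.62
After Feb 12: 551 on hand, pool $6,708.19 (≈ $12.1746 each)
Feb 13, sell 314: 314/551 × $6,708.19 → $3,822.81
Total COGS = $500.19 + $272.62 + $3,822.81 = $4,595.62
Ending inventory (cost pool remaining) = $2,885.38
Check: goods available $7,481.00 = COGS $4,595.62 + ending $2,885.38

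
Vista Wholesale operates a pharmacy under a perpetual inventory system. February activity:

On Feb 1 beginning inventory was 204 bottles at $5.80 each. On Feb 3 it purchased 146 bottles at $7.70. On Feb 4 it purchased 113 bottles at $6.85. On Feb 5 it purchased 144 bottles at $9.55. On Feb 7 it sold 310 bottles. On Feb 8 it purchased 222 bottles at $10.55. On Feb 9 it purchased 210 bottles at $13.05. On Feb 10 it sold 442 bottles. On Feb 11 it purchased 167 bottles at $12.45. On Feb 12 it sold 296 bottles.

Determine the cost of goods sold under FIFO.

COGS = $9,651.30

Feb 7, 310 sold [FIFO — oldest first]: 204 @ $5.80 + 106 @ $7.70 = $1,999.40
Feb 10, 442 sold [FIFO — oldest first]: 40 @ $7.70 + 113 @ $6.85 + 144 @ $9.55 + 145 @ $10.55 = $3,987.00
Feb 12, 296 sold [FIFO — oldest first]: 77 @ $10.55 + 210 @ $13.05 + 9 @ $12.45 = $3,664.90
Total COGS = $1,999.40 + $3,987.00 + $3,664.90 = $9,651.30
Ending inventory: 158 @ $12.45 = $1,967.10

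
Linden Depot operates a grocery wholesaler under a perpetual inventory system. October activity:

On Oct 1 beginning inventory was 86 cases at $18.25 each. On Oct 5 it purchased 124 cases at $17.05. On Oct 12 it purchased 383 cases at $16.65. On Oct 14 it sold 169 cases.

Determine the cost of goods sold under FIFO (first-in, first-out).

COGS = $2,984.65

Oct 14, 169 sold [FIFO — oldest first]: 86 @ $18.25 + 83 @ $17.05 = $2,984.65
Ending inventory: 41 @ $17.05 + 383 @ $16.65 = $7,076.00
Check: goods available $10,060.65 = COGS $2,984.65 + ending $7,076.00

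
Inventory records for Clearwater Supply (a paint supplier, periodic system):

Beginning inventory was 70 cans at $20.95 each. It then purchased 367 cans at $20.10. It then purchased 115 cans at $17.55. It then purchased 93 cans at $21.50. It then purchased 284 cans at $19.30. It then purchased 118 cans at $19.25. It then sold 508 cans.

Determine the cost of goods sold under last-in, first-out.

COGS = $9,980.35

Sale 1 (508) [LIFO — newest first]: 118 @ $19.25 + 284 @ $19.30 + 93 @ $21.50 + 13 @ $17.55 = $9,980.35
Ending inventory: 70 @ $20.95 + 367 @ $20.10 + 102 @ $17.55 = $10,633.30
Check: goods available $20,613.65 = COGS $9,980.35 + ending $10,633.30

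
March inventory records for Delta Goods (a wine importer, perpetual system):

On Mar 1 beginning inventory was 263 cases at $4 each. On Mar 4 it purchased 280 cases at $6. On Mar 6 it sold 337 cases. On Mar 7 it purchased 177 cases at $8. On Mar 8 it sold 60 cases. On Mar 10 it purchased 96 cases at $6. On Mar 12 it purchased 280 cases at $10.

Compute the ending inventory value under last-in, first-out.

Mar 6, 337 sold [LIFO — newest first]: 280 @ $6 + 57 @ $4 = $1,908
Mar 8, 60 sold [LIFO — newest first]: 60 @ $8 = $480
Total COGS = $1,908 + $480 = $2,388
Ending inventory: 206 @ $4 + 117 @ $8 + 96 @ $6 + 280 @ $10 = $5,136

Ending inventory = $5,136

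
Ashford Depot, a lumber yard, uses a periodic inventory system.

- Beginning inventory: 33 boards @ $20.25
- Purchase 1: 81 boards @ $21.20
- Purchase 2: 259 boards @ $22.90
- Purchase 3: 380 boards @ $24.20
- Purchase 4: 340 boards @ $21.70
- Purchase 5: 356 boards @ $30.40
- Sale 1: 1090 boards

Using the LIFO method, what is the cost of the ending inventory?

Ending inventory = $7,995.95

Sale 1 (1090) [LIFO — newest first]: 356 @ $30.40 + 340 @ $21.70 + 380 @ $24.20 + 14 @ $22.90 = $27,717.00
Ending inventory: 33 @ $20.25 + 81 @ $21.20 + 245 @ $22.90 = $7,995.95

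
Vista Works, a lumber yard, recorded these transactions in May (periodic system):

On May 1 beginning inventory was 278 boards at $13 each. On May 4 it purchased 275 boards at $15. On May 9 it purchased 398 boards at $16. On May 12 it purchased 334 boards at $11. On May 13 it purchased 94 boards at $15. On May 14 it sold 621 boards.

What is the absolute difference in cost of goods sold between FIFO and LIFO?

FIFO COGS: 278 @ $13 + 275 @ $15 + 68 @ $16 = $8,827
LIFO COGS: 94 @ $15 + 334 @ $11 + 193 @ $16 = $8,172
Difference = |$8,827 − $8,172| = $655

$655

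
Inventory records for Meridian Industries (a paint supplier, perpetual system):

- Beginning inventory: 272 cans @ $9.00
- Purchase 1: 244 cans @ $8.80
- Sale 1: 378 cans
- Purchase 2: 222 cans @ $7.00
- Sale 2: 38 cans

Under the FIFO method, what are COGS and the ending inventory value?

Sale 1 (378) [FIFO — oldest first]: 272 @ $9.00 + 106 @ $8.80 = $3,380.80
Sale 2 (38) [FIFO — oldest first]: 38 @ $8.80 = $334.40
Total COGS = $3,380.80 + $334.40 = $3,715.20
Ending inventory: 100 @ $8.80 + 222 @ $7.00 = $2,434.00
Check: goods available $6,149.20 = COGS $3,715.20 + ending $2,434.00

COGS = $3,715.20; ending inventory = $2,434.00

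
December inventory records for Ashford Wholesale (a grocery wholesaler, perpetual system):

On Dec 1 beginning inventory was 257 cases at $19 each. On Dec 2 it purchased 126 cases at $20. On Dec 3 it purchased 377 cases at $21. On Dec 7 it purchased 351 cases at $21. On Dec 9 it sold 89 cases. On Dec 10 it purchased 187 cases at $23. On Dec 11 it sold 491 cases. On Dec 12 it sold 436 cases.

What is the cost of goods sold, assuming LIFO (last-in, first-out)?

Dec 9, 89 sold [LIFO — newest first]: 89 @ $21 = $1,869
Dec 11, 491 sold [LIFO — newest first]: 187 @ $23 + 262 @ $21 + 42 @ $21 = $10,685
Dec 12, 436 sold [LIFO — newest first]: 335 @ $21 + 101 @ $20 = $9,055
Total COGS = $1,869 + $10,685 + $9,055 = $21,609
Ending inventory: 257 @ $19 + 25 @ $20 = $5,383

COGS = $21,609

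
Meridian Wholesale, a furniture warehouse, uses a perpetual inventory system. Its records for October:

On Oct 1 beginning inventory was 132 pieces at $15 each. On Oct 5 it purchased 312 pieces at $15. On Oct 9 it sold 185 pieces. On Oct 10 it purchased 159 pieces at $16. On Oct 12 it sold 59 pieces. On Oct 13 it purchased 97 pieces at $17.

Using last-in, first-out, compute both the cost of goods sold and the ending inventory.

COGS = $3,719; ending inventory = $7,134

Oct 9, 185 sold [LIFO — newest first]: 185 @ $15 = $2,775
Oct 12, 59 sold [LIFO — newest first]: 59 @ $16 = $944
Total COGS = $2,775 + $944 = $3,719
Ending inventory: 132 @ $15 + 127 @ $15 + 100 @ $16 + 97 @ $17 = $7,134
Check: goods available $10,853 = COGS $3,719 + ending $7,134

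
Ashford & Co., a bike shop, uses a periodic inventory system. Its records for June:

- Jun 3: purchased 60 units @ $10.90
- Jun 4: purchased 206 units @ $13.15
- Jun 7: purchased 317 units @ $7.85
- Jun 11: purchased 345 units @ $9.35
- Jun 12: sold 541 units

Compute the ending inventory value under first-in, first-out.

Ending inventory = $3,555.45

Jun 12, 541 sold [FIFO — oldest first]: 60 @ $10.90 + 206 @ $13.15 + 275 @ $7.85 = $5,521.65
Ending inventory: 42 @ $7.85 + 345 @ $9.35 = $3,555.45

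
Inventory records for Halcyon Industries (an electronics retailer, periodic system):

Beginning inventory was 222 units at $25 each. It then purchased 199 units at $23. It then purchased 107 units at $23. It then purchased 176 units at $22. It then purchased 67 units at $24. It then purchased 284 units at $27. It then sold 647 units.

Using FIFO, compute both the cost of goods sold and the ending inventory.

Sale 1 (647) [FIFO — oldest first]: 222 @ $25 + 199 @ $23 + 107 @ $23 + 119 @ $22 = $15,206
Ending inventory: 57 @ $22 + 67 @ $24 + 284 @ $27 = $10,530

COGS = $15,206; ending inventory = $10,530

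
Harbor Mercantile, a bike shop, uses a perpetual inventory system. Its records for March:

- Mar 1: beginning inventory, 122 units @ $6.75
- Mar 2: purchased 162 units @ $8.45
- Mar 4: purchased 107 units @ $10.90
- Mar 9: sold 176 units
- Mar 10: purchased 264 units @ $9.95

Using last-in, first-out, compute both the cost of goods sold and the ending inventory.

COGS = $1,749.35; ending inventory = $4,236.15

Mar 9, 176 sold [LIFO — newest first]: 107 @ $10.90 + 69 @ $8.45 = $1,749.35
Ending inventory: 122 @ $6.75 + 93 @ $8.45 + 264 @ $9.95 = $4,236.15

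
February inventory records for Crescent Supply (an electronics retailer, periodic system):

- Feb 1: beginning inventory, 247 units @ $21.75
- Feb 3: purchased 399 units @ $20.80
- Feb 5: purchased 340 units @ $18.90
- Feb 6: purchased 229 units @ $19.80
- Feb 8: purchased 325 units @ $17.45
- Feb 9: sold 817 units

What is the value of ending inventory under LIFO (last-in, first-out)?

Feb 9, 817 sold [LIFO — newest first]: 325 @ $17.45 + 229 @ $19.80 + 263 @ $18.90 = $15,176.15
Ending inventory: 247 @ $21.75 + 399 @ $20.80 + 77 @ $18.90 = $15,126.75

Ending inventory = $15,126.75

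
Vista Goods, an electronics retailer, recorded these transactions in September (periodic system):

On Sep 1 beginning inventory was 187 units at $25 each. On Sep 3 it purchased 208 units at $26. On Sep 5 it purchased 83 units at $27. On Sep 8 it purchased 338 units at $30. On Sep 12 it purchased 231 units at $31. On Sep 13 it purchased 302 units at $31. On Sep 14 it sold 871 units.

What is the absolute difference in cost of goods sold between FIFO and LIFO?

$2,494

FIFO COGS: 187 @ $25 + 208 @ $26 + 83 @ $27 + 338 @ $30 + 55 @ $31 = $24,169
LIFO COGS: 302 @ $31 + 231 @ $31 + 338 @ $30 = $26,663
Difference = |$24,169 − $26,663| = $2,494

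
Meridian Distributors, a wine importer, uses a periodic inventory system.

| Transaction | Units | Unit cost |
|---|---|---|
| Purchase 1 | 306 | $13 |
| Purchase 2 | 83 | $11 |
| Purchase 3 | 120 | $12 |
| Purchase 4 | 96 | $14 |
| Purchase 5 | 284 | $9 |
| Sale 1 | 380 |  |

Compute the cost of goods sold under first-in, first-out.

Sale 1 (380) [FIFO — oldest first]: 306 @ $13 + 74 @ $11 = $4,792
Ending inventory: 9 @ $11 + 120 @ $12 + 96 @ $14 + 284 @ $9 = $5,439
Check: goods available $10,231 = COGS $4,792 + ending $5,439

COGS = $4,792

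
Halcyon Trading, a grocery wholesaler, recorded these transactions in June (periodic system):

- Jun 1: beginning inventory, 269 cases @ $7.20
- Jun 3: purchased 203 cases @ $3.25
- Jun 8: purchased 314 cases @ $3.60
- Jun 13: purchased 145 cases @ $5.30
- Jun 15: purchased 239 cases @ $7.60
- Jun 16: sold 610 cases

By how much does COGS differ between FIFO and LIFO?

$305.15

FIFO COGS: 269 @ $7.20 + 203 @ $3.25 + 138 @ $3.60 = $3,093.35
LIFO COGS: 239 @ $7.60 + 145 @ $5.30 + 226 @ $3.60 = $3,398.50
Difference = |$3,093.35 − $3,398.50| = $305.15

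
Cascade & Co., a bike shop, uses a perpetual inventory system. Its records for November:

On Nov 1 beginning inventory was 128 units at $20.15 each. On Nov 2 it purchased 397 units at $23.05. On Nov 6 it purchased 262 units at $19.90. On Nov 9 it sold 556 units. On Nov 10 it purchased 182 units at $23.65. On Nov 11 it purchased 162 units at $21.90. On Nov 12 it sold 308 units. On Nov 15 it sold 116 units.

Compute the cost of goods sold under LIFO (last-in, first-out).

Nov 9, 556 sold [LIFO — newest first]: 262 @ $19.90 + 294 @ $23.05 = $11,990.50
Nov 12, 308 sold [LIFO — newest first]: 162 @ $21.90 + 146 @ $23.65 = $7,000.70
Nov 15, 116 sold [LIFO — newest first]: 36 @ $23.65 + 80 @ $23.05 = $2,695.40
Total COGS = $11,990.50 + $7,000.70 + $2,695.40 = $21,686.60
Ending inventory: 128 @ $20.15 + 23 @ $23.05 = $3,109.35

COGS = $21,686.60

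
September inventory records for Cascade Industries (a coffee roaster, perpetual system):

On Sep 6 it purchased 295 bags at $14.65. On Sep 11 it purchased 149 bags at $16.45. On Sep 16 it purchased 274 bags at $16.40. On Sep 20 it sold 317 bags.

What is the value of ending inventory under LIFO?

Sep 20, 317 sold [LIFO — newest first]: 274 @ $16.40 + 43 @ $16.45 = $5,200.95
Ending inventory: 295 @ $14.65 + 106 @ $16.45 = $6,065.45

Ending inventory = $6,065.45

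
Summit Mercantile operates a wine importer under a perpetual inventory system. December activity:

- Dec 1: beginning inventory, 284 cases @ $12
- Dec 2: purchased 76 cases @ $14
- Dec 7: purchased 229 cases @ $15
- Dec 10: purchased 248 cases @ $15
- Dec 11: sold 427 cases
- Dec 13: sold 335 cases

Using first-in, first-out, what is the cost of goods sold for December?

Dec 11, 427 sold [FIFO — oldest first]: 284 @ $12 + 76 @ $14 + 67 @ $15 = $5,477
Dec 13, 335 sold [FIFO — oldest first]: 162 @ $15 + 173 @ $15 = $5,025
Total COGS = $5,477 + $5,025 = $10,502
Ending inventory: 75 @ $15 = $1,125

COGS = $10,502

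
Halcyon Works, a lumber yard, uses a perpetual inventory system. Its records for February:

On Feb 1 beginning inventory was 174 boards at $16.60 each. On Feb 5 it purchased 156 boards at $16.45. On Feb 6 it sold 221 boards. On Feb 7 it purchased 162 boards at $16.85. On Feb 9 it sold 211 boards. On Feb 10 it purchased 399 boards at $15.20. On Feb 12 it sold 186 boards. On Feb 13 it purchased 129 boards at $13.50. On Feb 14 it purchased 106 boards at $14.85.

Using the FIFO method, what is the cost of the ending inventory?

Ending inventory = $7,465.20

Feb 6, 221 sold [FIFO — oldest first]: 174 @ $16.60 + 47 @ $16.45 = $3,661.55
Feb 9, 211 sold [FIFO — oldest first]: 109 @ $16.45 + 102 @ $16.85 = $3,511.75
Feb 12, 186 sold [FIFO — oldest first]: 60 @ $16.85 + 126 @ $15.20 = $2,926.20
Total COGS = $3,661.55 + $3,511.75 + $2,926.20 = $10,099.50
Ending inventory: 273 @ $15.20 + 129 @ $13.50 + 106 @ $14.85 = $7,465.20
Check: goods available $17,564.70 = COGS $10,099.50 + ending $7,465.20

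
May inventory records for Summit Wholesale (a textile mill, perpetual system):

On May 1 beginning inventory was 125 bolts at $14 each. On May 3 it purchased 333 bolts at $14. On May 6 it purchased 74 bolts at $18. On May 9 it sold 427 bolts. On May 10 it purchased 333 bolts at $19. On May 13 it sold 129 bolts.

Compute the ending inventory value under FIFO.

May 9, 427 sold [FIFO — oldest first]: 125 @ $14 + 302 @ $14 = $5,978
May 13, 129 sold [FIFO — oldest first]: 31 @ $14 + 74 @ $18 + 24 @ $19 = $2,222
Total COGS = $5,978 + $2,222 = $8,200
Ending inventory: 309 @ $19 = $5,871
Check: goods available $14,071 = COGS $8,200 + ending $5,871

Ending inventory = $5,871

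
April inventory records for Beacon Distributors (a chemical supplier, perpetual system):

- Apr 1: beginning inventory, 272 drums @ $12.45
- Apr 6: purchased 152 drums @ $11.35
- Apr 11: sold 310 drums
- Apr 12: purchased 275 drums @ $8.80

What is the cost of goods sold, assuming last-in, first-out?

Apr 11, 310 sold [LIFO — newest first]: 152 @ $11.35 + 158 @ $12.45 = $3,692.30
Ending inventory: 114 @ $12.45 + 275 @ $8.80 = $3,839.30

COGS = $3,692.30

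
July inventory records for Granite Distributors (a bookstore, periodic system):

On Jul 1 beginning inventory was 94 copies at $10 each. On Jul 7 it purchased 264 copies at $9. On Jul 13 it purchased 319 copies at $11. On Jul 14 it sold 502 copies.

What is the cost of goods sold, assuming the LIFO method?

COGS = $5,156

Jul 14, 502 sold [LIFO — newest first]: 319 @ $11 + 183 @ $9 = $5,156
Ending inventory: 94 @ $10 + 81 @ $9 = $1,669
Check: goods available $6,825 = COGS $5,156 + ending $1,669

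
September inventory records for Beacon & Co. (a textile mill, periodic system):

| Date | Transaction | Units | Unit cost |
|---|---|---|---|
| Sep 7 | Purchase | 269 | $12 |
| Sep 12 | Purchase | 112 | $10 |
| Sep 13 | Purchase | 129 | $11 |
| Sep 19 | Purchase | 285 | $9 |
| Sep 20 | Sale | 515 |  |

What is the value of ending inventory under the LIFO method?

Sep 20, 515 sold [LIFO — newest first]: 285 @ $9 + 129 @ $11 + 101 @ $10 = $4,994
Ending inventory: 269 @ $12 + 11 @ $10 = $3,338

Ending inventory = $3,338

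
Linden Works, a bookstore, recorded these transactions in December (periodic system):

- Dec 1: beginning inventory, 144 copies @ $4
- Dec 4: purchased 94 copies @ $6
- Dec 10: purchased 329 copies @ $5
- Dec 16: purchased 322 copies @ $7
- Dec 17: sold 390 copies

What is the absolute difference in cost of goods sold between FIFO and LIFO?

FIFO COGS: 144 @ $4 + 94 @ $6 + 152 @ $5 = $1,900
LIFO COGS: 322 @ $7 + 68 @ $5 = $2,594
Difference = |$1,900 − $2,594| = $694

$694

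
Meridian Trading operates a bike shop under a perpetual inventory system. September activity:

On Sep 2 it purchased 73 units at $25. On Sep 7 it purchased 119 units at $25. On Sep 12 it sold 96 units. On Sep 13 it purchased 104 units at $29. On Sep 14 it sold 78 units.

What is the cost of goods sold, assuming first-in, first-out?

COGS = $4,350

Sep 12, 96 sold [FIFO — oldest first]: 73 @ $25 + 23 @ $25 = $2,400
Sep 14, 78 sold [FIFO — oldest first]: 78 @ $25 = $1,950
Total COGS = $2,400 + $1,950 = $4,350
Ending inventory: 18 @ $25 + 104 @ $29 = $3,466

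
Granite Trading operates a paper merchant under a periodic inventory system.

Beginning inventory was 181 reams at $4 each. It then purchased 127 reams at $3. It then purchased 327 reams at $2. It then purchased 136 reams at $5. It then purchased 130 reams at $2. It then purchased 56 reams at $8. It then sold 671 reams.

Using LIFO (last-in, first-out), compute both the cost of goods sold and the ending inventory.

COGS = $2,108; ending inventory = $1,039

Sale 1 (671) [LIFO — newest first]: 56 @ $8 + 130 @ $2 + 136 @ $5 + 327 @ $2 + 22 @ $3 = $2,108
Ending inventory: 181 @ $4 + 105 @ $3 = $1,039
Check: goods available $3,147 = COGS $2,108 + ending $1,039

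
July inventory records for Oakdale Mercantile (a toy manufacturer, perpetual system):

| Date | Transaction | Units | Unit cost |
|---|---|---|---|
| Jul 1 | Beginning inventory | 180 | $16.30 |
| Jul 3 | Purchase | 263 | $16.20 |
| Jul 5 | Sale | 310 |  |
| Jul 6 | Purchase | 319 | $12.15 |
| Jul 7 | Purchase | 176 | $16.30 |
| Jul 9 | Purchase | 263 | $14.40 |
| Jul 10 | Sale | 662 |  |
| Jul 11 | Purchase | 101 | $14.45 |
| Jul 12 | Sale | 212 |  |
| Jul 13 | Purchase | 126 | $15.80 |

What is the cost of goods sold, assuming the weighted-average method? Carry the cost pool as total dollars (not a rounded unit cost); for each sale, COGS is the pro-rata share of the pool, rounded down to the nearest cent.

After Jul 1: 180 on hand, pool $2,934.00 (≈ $16.3000 each)
After Jul 3: 443 on hand, pool $7,194.60 (≈ $16.2406 each)
Jul 5, sell 310: 310/443 × $7,194.60 → $5,034.59
After Jul 6: 452 on hand, pool $6,035.86 (≈ $13.3537 each)
After Jul 7: 628 on hand, pool $8,904.66 (≈ $14.1794 each)
After Jul 9: 891 on hand, pool $12,691.86 (≈ $14.2445 each)
Jul 10, sell 662: 662/891 × $12,691.86 → $9,429.86
After Jul 11: 330 on hand, pool $4,721.45 (≈ $14.3074 each)
Jul 12, sell 212: 212/330 × $4,721.45 → $3,033.17
After Jul 13: 244 on hand, pool $3,679.08 (≈ $15.0782 each)
Total COGS = $5,034.59 + $9,429.86 + $3,033.17 = $17,497.62
Ending inventory (cost pool remaining) = $3,679.08

COGS = $17,497.62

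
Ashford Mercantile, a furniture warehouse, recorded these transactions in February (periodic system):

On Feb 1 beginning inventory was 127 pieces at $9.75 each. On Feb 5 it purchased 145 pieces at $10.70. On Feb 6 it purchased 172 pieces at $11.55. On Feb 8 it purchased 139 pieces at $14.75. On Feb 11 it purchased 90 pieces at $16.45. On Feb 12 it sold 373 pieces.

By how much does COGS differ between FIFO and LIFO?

FIFO COGS: 127 @ $9.75 + 145 @ $10.70 + 101 @ $11.55 = $3,956.30
LIFO COGS: 90 @ $16.45 + 139 @ $14.75 + 144 @ $11.55 = $5,193.95
Difference = |$3,956.30 − $5,193.95| = $1,237.65

$1,237.65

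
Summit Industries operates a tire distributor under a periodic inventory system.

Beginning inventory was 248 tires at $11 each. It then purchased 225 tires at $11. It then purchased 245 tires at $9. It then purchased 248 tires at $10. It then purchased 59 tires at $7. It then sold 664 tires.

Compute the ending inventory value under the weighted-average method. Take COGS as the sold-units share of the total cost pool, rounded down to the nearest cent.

Sale 1, sell 664: 664/1025 × $10,301.00 → $6,673.03
Ending inventory (cost pool remaining) = $3,627.97
Check: goods available $10,301.00 = COGS $6,673.03 + ending $3,627.97

Ending inventory = $3,627.97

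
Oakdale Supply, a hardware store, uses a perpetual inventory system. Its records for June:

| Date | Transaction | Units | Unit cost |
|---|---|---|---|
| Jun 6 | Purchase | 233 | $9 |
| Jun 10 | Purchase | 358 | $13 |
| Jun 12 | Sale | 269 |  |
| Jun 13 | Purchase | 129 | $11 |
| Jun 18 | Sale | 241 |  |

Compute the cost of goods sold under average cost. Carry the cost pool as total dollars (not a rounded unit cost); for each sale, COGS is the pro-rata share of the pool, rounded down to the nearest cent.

COGS = $5,796.57

After Jun 6: 233 on hand, pool $2,097.00 (≈ $9.0000 each)
After Jun 10: 591 on hand, pool $6,751.00 (≈ $11.4230 each)
Jun 12, sell 269: 269/591 × $6,751.00 → $3,072.79
After Jun 13: 451 on hand, pool $5,097.21 (≈ $11.3020 each)
Jun 18, sell 241: 241/451 × $5,097.21 → $2,723.78
Total COGS = $3,072.79 + $2,723.78 = $5,796.57
Ending inventory (cost pool remaining) = $2,373.43
Check: goods available $8,170.00 = COGS $5,796.57 + ending $2,373.43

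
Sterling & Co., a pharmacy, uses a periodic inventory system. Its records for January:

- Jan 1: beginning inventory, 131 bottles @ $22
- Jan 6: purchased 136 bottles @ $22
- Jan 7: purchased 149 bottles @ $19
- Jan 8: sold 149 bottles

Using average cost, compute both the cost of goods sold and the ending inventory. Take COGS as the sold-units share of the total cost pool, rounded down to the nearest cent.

COGS = $3,117.89; ending inventory = $5,587.11

Jan 8, sell 149: 149/416 × $8,705.00 → $3,117.89
Ending inventory (cost pool remaining) = $5,587.11
Check: goods available $8,705.00 = COGS $3,117.89 + ending $5,587.11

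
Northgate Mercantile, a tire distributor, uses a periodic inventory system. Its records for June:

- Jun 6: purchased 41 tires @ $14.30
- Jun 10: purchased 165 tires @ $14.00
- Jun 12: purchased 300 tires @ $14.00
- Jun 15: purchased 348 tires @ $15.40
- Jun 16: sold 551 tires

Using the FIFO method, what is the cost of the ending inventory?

Jun 16, 551 sold [FIFO — oldest first]: 41 @ $14.30 + 165 @ $14.00 + 300 @ $14.00 + 45 @ $15.40 = $7,789.30
Ending inventory: 303 @ $15.40 = $4,666.20

Ending inventory = $4,666.20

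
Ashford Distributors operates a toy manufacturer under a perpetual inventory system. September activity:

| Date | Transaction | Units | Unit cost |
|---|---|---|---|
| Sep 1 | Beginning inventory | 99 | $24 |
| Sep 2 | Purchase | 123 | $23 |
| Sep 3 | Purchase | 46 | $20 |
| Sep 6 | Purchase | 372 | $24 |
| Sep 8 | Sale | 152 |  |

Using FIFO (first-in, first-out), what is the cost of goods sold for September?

COGS = $3,595

Sep 8, 152 sold [FIFO — oldest first]: 99 @ $24 + 53 @ $23 = $3,595
Ending inventory: 70 @ $23 + 46 @ $20 + 372 @ $24 = $11,458
Check: goods available $15,053 = COGS $3,595 + ending $11,458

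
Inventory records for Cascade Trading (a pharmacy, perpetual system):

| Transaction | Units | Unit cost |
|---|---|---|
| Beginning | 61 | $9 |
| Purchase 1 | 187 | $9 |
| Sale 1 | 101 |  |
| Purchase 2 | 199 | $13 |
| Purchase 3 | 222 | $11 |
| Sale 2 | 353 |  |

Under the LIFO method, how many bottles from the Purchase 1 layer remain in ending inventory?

Sale 1 (101) [LIFO — newest first]: 101 @ $9 = $909
Sale 2 (353) [LIFO — newest first]: 222 @ $11 + 131 @ $13 = $4,145
Total COGS = $909 + $4,145 = $5,054
Ending inventory: 61 @ $9 + 86 @ $9 + 68 @ $13 = $2,207

86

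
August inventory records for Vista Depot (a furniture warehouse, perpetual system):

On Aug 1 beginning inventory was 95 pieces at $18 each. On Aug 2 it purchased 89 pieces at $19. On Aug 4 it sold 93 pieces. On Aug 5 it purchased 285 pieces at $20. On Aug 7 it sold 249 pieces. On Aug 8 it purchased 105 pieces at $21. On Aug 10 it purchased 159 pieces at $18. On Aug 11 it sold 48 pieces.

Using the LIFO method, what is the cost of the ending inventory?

Ending inventory = $6,561

Aug 4, 93 sold [LIFO — newest first]: 89 @ $19 + 4 @ $18 = $1,763
Aug 7, 249 sold [LIFO — newest first]: 249 @ $20 = $4,980
Aug 11, 48 sold [LIFO — newest first]: 48 @ $18 = $864
Total COGS = $1,763 + $4,980 + $864 = $7,607
Ending inventory: 91 @ $18 + 36 @ $20 + 105 @ $21 + 111 @ $18 = $6,561
Check: goods available $14,168 = COGS $7,607 + ending $6,561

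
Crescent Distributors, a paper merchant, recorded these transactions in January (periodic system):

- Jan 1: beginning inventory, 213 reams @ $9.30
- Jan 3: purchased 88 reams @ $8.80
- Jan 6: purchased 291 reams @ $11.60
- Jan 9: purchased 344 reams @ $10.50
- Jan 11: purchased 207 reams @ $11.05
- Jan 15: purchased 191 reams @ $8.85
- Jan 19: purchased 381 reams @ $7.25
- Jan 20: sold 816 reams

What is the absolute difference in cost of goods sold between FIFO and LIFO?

FIFO COGS: 213 @ $9.30 + 88 @ $8.80 + 291 @ $11.60 + 224 @ $10.50 = $8,482.90
LIFO COGS: 381 @ $7.25 + 191 @ $8.85 + 207 @ $11.05 + 37 @ $10.50 = $7,128.45
Difference = |$8,482.90 − $7,128.45| = $1,354.45

$1,354.45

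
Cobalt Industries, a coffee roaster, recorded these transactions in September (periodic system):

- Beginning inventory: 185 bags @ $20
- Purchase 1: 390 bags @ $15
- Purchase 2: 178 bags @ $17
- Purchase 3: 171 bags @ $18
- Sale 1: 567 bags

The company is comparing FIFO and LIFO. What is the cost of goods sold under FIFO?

FIFO COGS: 185 @ $20 + 382 @ $15 = $9,430
LIFO COGS: 171 @ $18 + 178 @ $17 + 218 @ $15 = $9,374

COGS = $9,430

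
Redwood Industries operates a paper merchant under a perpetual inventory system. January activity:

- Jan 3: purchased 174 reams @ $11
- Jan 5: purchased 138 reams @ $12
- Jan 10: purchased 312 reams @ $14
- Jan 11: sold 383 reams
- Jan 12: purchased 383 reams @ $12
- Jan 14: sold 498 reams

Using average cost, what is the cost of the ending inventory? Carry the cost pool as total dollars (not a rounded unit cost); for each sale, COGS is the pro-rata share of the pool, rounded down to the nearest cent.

After Jan 3: 174 on hand, pool $1,914.00 (≈ $11.0000 each)
After Jan 5: 312 on hand, pool $3,570.00 (≈ $11.4423 each)
After Jan 10: 624 on hand, pool $7,938.00 (≈ $12.7212 each)
Jan 11, sell 383: 383/624 × $7,938.00 → $4,872.20
After Jan 12: 624 on hand, pool $7,661.80 (≈ $12.2785 each)
Jan 14, sell 498: 498/624 × $7,661.80 → $6,114.70
Total COGS = $4,872.20 + $6,114.70 = $10,986.90
Ending inventory (cost pool remaining) = $1,547.10
Check: goods available $12,534.00 = COGS $10,986.90 + ending $1,547.10

Ending inventory = $1,547.10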